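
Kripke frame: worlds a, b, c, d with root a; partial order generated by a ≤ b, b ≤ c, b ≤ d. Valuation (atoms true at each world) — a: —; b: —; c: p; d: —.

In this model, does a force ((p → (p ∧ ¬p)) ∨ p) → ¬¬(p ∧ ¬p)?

No

a ⊮ ((p → (p ∧ ¬p)) ∨ p) → ¬¬(p ∧ ¬p): at the accessible world c, c ⊩ (p → (p ∧ ¬p)) ∨ p but c ⊮ ¬¬(p ∧ ¬p).
c ⊮ ¬¬(p ∧ ¬p) since c is accessible from c and c ⊩ ¬(p ∧ ¬p).
c ⊩ ¬(p ∧ ¬p): no world accessible from c forces p ∧ ¬p.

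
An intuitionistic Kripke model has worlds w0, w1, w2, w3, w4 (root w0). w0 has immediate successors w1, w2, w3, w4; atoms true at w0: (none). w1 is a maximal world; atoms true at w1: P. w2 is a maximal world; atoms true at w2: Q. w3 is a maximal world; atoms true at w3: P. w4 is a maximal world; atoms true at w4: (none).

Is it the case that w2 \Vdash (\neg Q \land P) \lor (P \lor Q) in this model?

w2 \Vdash (\neg Q \land P) \lor (P \lor Q) via the disjunct P \lor Q.

Yes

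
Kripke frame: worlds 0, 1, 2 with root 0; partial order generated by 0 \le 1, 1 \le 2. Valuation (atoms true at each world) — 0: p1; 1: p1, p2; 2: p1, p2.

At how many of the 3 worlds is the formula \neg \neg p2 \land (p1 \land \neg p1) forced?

0: does not force it — 0 \nVdash \neg \neg p2 \land (p1 \land \neg p1) since 0 fails p1 \land \neg p1.
1: does not force it — 1 \nVdash \neg \neg p2 \land (p1 \land \neg p1) since 1 fails p1 \land \neg p1.
2: does not force it — 2 \nVdash \neg \neg p2 \land (p1 \land \neg p1) since 2 fails p1 \land \neg p1.
Worlds forcing the formula: { }.

0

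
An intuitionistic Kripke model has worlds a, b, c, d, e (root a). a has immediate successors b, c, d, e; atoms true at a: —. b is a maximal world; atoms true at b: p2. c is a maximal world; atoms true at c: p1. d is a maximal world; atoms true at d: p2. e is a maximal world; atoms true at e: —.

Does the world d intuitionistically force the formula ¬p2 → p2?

d ⊩ ¬p2 → p2 vacuously: no world accessible from d forces the antecedent ¬p2.

Yes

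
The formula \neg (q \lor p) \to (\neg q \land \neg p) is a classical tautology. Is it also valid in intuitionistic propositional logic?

This is a constructively valid De Morgan direction (negated disjunction to conjunction of negations), which is intuitionistically derivable.
From \neg (q \lor p): if q held then q \lor p would, contradiction — so \neg q; similarly \neg p.

Yes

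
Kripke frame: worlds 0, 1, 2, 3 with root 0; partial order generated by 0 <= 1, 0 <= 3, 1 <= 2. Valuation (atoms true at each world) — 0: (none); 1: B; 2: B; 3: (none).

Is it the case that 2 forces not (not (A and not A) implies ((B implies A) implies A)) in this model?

2 does not force not (not (A and not A) implies ((B implies A) implies A)) since 2 is accessible from 2 and 2 forces not (A and not A) implies ((B implies A) implies A).
2 forces not (A and not A) implies ((B implies A) implies A): every world accessible from 2 that forces not (A and not A) (namely 2) also forces (B implies A) implies A.

No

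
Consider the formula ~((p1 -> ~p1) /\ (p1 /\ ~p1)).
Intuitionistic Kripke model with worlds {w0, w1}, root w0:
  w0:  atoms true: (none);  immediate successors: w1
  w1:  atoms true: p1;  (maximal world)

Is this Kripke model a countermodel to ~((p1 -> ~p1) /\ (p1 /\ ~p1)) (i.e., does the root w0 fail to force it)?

w0 ||- ~((p1 -> ~p1) /\ (p1 /\ ~p1)): no world accessible from w0 forces (p1 -> ~p1) /\ (p1 /\ ~p1).
So the root w0 forces ~((p1 -> ~p1) /\ (p1 /\ ~p1)); the model is not a countermodel.

No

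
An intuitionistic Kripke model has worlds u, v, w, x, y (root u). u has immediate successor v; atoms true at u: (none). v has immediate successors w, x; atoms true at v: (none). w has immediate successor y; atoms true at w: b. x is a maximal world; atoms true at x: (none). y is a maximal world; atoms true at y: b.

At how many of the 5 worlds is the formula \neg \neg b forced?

2

u: does not force it — u \nVdash \neg \neg b since x is accessible from u and x \Vdash \neg b.
v: does not force it.
w: forces it.
x: does not force it.
y: forces it.
Worlds forcing the formula: {w, y}.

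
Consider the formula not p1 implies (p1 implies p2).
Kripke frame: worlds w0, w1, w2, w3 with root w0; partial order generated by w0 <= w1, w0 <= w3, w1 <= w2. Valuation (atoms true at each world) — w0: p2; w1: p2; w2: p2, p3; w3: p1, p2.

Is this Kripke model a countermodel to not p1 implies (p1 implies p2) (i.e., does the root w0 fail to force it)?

w0 forces not p1 implies (p1 implies p2): every world accessible from w0 that forces not p1 (namely w1, w2) also forces p1 implies p2.
So the root w0 forces not p1 implies (p1 implies p2); the model is not a countermodel.

No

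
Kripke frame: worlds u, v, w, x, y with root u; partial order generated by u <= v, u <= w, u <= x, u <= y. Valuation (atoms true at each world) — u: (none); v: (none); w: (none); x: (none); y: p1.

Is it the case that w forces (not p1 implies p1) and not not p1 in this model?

w does not force (not p1 implies p1) and not not p1 since w fails not p1 implies p1.

No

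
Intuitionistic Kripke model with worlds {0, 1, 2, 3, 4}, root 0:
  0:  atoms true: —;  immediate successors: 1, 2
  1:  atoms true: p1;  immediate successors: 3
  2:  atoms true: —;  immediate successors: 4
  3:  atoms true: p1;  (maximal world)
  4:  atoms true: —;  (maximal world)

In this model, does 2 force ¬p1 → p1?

No

2 ⊮ ¬p1 → p1: already at 2 itself, 2 ⊩ ¬p1 but 2 ⊮ p1.
2 lacks atom p1, so 2 ⊮ p1.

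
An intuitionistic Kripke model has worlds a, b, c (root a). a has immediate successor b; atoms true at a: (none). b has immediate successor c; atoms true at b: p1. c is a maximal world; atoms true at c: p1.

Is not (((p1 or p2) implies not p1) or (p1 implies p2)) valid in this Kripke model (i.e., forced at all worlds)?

a forces not (((p1 or p2) implies not p1) or (p1 implies p2)): no world accessible from a forces ((p1 or p2) implies not p1) or (p1 implies p2).
Since the root a forces not (((p1 or p2) implies not p1) or (p1 implies p2)) and forcing is persistent (monotone upward), every world forces it.

Yes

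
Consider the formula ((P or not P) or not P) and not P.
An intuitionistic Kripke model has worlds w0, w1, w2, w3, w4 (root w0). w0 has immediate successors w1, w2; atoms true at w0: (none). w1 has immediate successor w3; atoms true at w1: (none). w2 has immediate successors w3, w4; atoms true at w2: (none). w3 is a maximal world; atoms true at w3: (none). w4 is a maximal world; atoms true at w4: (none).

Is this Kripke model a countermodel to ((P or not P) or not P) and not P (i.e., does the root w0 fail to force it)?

w0 forces ((P or not P) or not P) and not P since w0 forces both conjuncts.
So the root w0 forces ((P or not P) or not P) and not P; the model is not a countermodel.

No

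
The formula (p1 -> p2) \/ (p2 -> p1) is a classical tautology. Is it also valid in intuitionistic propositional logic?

No

This is the Gödel–Dummett linearity axiom, which is not intuitionistically valid.
A Kripke countermodel: worlds w0, w1, w2; order generated by w0 <= w1, w0 <= w2; atoms true at each world — w0:{}; w1:{p1}; w2:{p2}.
w0 ||-/- (p1 -> p2) \/ (p2 -> p1): neither disjunct is forced at w0.
w0 ||-/- p1 -> p2: at the accessible world w1, w1 ||- p1 but w1 ||-/- p2.
w1 lacks atom p2, so w1 ||-/- p2.
So the root w0 does not force the formula.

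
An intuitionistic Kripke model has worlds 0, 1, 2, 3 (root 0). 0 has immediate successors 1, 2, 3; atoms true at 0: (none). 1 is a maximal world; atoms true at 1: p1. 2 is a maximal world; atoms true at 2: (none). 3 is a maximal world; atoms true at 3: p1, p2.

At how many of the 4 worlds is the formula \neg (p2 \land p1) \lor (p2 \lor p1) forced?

0: does not force it — 0 \nVdash \neg (p2 \land p1) \lor (p2 \lor p1): neither disjunct is forced at 0.
1: forces it.
2: forces it.
3: forces it.
Worlds forcing the formula: {1, 2, 3}.

3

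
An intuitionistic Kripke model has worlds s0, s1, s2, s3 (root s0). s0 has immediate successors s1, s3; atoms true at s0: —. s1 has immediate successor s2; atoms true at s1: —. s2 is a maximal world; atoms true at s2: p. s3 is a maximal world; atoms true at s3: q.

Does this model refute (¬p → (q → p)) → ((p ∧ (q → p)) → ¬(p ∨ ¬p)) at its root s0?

s0 ⊮ (¬p → (q → p)) → ((p ∧ (q → p)) → ¬(p ∨ ¬p)): at the accessible world s1, s1 ⊩ ¬p → (q → p) but s1 ⊮ (p ∧ (q → p)) → ¬(p ∨ ¬p).
s1 ⊮ (p ∧ (q → p)) → ¬(p ∨ ¬p): at the accessible world s2, s2 ⊩ p ∧ (q → p) but s2 ⊮ ¬(p ∨ ¬p).
s2 ⊮ ¬(p ∨ ¬p) since s2 is accessible from s2 and s2 ⊩ p ∨ ¬p.
s2 ⊩ p ∨ ¬p via the disjunct p.
So the root s0 does not force (¬p → (q → p)) → ((p ∧ (q → p)) → ¬(p ∨ ¬p)); the model is a countermodel.

Yes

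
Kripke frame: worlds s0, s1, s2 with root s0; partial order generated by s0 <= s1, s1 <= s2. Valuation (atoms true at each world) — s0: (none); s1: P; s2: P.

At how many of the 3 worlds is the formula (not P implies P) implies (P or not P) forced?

s0: does not force it — s0 does not force (not P implies P) implies (P or not P): already at s0 itself, s0 forces not P implies P but s0 does not force P or not P.
s1: forces it.
s2: forces it.
Worlds forcing the formula: {s1, s2}.

2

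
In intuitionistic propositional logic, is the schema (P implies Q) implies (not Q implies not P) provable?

This is the forward direction of contraposition, which is intuitionistically derivable.
Assume P implies Q and not Q. If P held then Q would follow, contradicting not Q; so not P.

Yes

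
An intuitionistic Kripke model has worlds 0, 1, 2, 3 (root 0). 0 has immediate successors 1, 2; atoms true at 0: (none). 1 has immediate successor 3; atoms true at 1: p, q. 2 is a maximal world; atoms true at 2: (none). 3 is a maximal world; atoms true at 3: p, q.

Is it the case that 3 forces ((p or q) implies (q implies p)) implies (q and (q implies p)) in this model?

3 forces ((p or q) implies (q implies p)) implies (q and (q implies p)): every world accessible from 3 that forces (p or q) implies (q implies p) (namely 3) also forces q and (q implies p).

Yes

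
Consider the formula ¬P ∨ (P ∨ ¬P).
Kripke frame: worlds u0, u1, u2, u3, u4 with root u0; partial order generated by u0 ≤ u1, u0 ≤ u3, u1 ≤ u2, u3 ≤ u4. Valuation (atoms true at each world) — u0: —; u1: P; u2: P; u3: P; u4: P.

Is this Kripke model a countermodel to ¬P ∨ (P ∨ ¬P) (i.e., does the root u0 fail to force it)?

u0 ⊮ ¬P ∨ (P ∨ ¬P): neither disjunct is forced at u0.
u0 ⊮ ¬P since u1 is accessible from u0 and u1 ⊩ P.
So the root u0 does not force ¬P ∨ (P ∨ ¬P); the model is a countermodel.

Yes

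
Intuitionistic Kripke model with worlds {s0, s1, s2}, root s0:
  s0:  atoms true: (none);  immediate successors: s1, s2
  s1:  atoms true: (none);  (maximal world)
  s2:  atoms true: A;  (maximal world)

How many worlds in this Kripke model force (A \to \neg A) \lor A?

2

s0: does not force it — s0 \nVdash (A \to \neg A) \lor A: neither disjunct is forced at s0.
s1: forces it.
s2: forces it.
Worlds forcing the formula: {s1, s2}.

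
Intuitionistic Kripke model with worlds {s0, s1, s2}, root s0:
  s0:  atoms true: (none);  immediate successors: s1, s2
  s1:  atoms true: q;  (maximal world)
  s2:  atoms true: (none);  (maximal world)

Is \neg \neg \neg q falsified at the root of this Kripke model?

s0 \nVdash \neg \neg \neg q since s1 is accessible from s0 and s1 \Vdash \neg \neg q.
s1 \Vdash \neg \neg q: no world accessible from s1 forces \neg q.
So the root s0 does not force \neg \neg \neg q; the model is a countermodel.

Yes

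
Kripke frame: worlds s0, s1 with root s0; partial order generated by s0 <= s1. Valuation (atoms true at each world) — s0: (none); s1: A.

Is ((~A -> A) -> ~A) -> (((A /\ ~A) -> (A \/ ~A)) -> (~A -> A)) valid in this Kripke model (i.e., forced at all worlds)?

Yes

s0 ||- ((~A -> A) -> ~A) -> (((A /\ ~A) -> (A \/ ~A)) -> (~A -> A)) vacuously: no world accessible from s0 forces the antecedent (~A -> A) -> ~A.
Since the root s0 forces ((~A -> A) -> ~A) -> (((A /\ ~A) -> (A \/ ~A)) -> (~A -> A)) and forcing is persistent (monotone upward), every world forces it.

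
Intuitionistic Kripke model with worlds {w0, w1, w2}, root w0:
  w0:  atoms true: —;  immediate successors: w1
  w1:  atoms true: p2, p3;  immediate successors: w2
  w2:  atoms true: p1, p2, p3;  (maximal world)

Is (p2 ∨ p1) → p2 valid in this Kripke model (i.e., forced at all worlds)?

Yes

w0 ⊩ (p2 ∨ p1) → p2: every world accessible from w0 that forces p2 ∨ p1 (namely w1, w2) also forces p2.
Since the root w0 forces (p2 ∨ p1) → p2 and forcing is persistent (monotone upward), every world forces it.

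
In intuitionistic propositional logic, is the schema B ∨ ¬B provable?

This is the law of excluded middle, which is not intuitionistically valid.
A Kripke countermodel: worlds s0, s1; order generated by s0 ≤ s1; atoms true at each world — s0:{}; s1:{B}.
s0 ⊮ B ∨ ¬B: neither disjunct is forced at s0.
s0 lacks atom B, so s0 ⊮ B.
So the root s0 does not force the formula.

No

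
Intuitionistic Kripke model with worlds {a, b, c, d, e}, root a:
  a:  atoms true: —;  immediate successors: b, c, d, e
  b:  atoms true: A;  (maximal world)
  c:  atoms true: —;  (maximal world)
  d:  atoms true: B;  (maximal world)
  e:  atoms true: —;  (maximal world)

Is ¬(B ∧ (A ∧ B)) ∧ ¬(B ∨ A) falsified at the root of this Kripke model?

Yes

a ⊮ ¬(B ∧ (A ∧ B)) ∧ ¬(B ∨ A) since a fails ¬(B ∨ A).
So the root a does not force ¬(B ∧ (A ∧ B)) ∧ ¬(B ∨ A); the model is a countermodel.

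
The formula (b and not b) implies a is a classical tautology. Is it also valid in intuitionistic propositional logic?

Yes

This is an instance of ex falso quodlibet, which is intuitionistically derivable.
No world can force both b and not b, so the antecedent b and not b is never forced and the implication holds vacuously at every world.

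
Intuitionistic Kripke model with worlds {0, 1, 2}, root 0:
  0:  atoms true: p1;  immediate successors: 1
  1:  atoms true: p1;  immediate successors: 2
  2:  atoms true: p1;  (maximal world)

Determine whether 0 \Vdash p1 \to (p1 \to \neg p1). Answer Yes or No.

No

0 \nVdash p1 \to (p1 \to \neg p1): already at 0 itself, 0 \Vdash p1 but 0 \nVdash p1 \to \neg p1.
0 \nVdash p1 \to \neg p1: already at 0 itself, 0 \Vdash p1 but 0 \nVdash \neg p1.
0 \nVdash \neg p1 since 0 is accessible from 0 and 0 \Vdash p1.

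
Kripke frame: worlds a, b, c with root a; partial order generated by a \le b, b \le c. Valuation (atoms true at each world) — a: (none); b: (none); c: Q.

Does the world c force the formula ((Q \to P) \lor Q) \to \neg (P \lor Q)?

c \nVdash ((Q \to P) \lor Q) \to \neg (P \lor Q): already at c itself, c \Vdash (Q \to P) \lor Q but c \nVdash \neg (P \lor Q).
c \nVdash \neg (P \lor Q) since c is accessible from c and c \Vdash P \lor Q.
c \Vdash P \lor Q via the disjunct Q.

No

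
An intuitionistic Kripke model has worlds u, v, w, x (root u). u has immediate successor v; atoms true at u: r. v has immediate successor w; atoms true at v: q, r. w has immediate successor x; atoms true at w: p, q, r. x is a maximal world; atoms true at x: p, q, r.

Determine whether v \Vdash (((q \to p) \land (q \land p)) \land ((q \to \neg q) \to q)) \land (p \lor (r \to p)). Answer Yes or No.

No

v \nVdash (((q \to p) \land (q \land p)) \land ((q \to \neg q) \to q)) \land (p \lor (r \to p)) since v fails ((q \to p) \land (q \land p)) \land ((q \to \neg q) \to q).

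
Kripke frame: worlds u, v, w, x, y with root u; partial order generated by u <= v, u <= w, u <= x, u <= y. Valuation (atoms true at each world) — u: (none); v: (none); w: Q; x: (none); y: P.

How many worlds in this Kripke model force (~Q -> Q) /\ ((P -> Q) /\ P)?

0

u: does not force it — u ||-/- (~Q -> Q) /\ ((P -> Q) /\ P) since u fails ~Q -> Q.
v: does not force it.
w: does not force it.
x: does not force it.
y: does not force it.
Worlds forcing the formula: { }.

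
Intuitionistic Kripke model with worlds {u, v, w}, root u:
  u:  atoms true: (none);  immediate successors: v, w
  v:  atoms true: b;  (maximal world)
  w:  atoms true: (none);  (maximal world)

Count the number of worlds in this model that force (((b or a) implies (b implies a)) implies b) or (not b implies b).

1

u: does not force it — u does not force (((b or a) implies (b implies a)) implies b) or (not b implies b): neither disjunct is forced at u.
v: forces it.
w: does not force it — w does not force (((b or a) implies (b implies a)) implies b) or (not b implies b): neither disjunct is forced at w.
Worlds forcing the formula: {v}.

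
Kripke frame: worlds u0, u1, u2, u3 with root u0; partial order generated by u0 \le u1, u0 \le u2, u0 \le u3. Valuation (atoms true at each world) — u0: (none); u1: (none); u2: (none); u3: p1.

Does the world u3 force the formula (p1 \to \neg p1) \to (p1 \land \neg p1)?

u3 \Vdash (p1 \to \neg p1) \to (p1 \land \neg p1) vacuously: no world accessible from u3 forces the antecedent p1 \to \neg p1.

Yes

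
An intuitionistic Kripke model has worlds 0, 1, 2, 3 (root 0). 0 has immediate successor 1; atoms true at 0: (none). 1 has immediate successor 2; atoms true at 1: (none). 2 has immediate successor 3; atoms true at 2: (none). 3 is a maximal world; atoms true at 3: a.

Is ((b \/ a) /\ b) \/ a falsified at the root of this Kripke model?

Yes

0 ||-/- ((b \/ a) /\ b) \/ a: neither disjunct is forced at 0.
0 ||-/- (b \/ a) /\ b since 0 fails b \/ a.
So the root 0 does not force ((b \/ a) /\ b) \/ a; the model is a countermodel.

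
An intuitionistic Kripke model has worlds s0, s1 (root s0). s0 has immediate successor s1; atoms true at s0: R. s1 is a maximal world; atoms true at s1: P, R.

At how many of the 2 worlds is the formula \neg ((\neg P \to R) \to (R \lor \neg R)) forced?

s0: does not force it — s0 \nVdash \neg ((\neg P \to R) \to (R \lor \neg R)) since s0 is accessible from s0 and s0 \Vdash (\neg P \to R) \to (R \lor \neg R).
s1: does not force it.
Worlds forcing the formula: { }.

0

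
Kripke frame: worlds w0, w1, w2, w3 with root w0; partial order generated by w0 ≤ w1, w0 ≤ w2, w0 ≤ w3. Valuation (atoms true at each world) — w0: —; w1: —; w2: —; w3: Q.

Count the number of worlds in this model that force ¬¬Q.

1

w0: does not force it — w0 ⊮ ¬¬Q since w1 is accessible from w0 and w1 ⊩ ¬Q.
w1: does not force it — w1 ⊮ ¬¬Q since w1 is accessible from w1 and w1 ⊩ ¬Q.
w2: does not force it.
w3: forces it.
Worlds forcing the formula: {w3}.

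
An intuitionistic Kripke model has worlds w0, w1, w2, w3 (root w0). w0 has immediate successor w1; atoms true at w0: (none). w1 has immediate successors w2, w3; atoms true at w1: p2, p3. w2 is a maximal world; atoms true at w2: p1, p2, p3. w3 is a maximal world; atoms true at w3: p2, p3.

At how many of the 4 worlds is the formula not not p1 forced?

w0: does not force it — w0 does not force not not p1 since w3 is accessible from w0 and w3 forces not p1.
w1: does not force it — w1 does not force not not p1 since w3 is accessible from w1 and w3 forces not p1.
w2: forces it.
w3: does not force it — w3 does not force not not p1 since w3 is accessible from w3 and w3 forces not p1.
Worlds forcing the formula: {w2}.

1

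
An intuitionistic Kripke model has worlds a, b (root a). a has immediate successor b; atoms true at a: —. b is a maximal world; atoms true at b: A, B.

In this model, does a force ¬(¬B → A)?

a ⊮ ¬(¬B → A) since a is accessible from a and a ⊩ ¬B → A.
a ⊩ ¬B → A vacuously: no world accessible from a forces the antecedent ¬B.

No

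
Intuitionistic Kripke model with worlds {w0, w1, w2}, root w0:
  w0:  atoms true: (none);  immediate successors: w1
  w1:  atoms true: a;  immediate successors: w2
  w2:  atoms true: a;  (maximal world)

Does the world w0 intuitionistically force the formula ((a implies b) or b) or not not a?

Yes

w0 forces ((a implies b) or b) or not not a via the disjunct not not a.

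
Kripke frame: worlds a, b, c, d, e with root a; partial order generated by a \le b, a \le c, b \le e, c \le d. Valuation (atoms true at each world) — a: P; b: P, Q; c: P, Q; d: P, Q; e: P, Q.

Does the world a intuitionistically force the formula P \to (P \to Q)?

No

a \nVdash P \to (P \to Q): already at a itself, a \Vdash P but a \nVdash P \to Q.
a \nVdash P \to Q: already at a itself, a \Vdash P but a \nVdash Q.
a lacks atom Q, so a \nVdash Q.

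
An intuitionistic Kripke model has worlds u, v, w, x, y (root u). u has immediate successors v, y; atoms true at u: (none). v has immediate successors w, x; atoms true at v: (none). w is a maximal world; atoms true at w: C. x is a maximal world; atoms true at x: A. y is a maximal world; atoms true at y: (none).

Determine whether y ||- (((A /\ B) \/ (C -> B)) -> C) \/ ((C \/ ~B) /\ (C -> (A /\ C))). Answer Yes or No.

Yes

y ||- (((A /\ B) \/ (C -> B)) -> C) \/ ((C \/ ~B) /\ (C -> (A /\ C))) via the disjunct (C \/ ~B) /\ (C -> (A /\ C)).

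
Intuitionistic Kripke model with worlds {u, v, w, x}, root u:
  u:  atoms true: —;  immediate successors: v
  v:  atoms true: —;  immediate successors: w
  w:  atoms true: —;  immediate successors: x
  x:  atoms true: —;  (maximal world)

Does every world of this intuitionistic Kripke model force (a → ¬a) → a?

Not every world: u ⊮ (a → ¬a) → a.
u ⊮ (a → ¬a) → a: already at u itself, u ⊩ a → ¬a but u ⊮ a.
u lacks atom a, so u ⊮ a.

No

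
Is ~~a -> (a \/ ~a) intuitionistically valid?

This is a variant of double-negation elimination (deriving excluded middle from double negation), which is not intuitionistically valid.
A Kripke countermodel: worlds u0, u1; order generated by u0 <= u1; atoms true at each world — u0:{}; u1:{a}.
u0 ||-/- ~~a -> (a \/ ~a): already at u0 itself, u0 ||- ~~a but u0 ||-/- a \/ ~a.
u0 ||-/- a \/ ~a: neither disjunct is forced at u0.
u0 lacks atom a, so u0 ||-/- a.
So the root u0 does not force the formula.

No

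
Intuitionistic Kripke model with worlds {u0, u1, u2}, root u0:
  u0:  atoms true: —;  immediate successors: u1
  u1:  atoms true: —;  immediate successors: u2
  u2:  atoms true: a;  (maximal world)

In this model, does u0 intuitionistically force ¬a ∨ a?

No

u0 ⊮ ¬a ∨ a: neither disjunct is forced at u0.
u0 ⊮ ¬a since u2 is accessible from u0 and u2 ⊩ a.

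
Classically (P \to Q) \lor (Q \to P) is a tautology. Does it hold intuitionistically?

This is the Gödel–Dummett linearity axiom, which is not intuitionistically valid.
A Kripke countermodel: worlds u0, u1, u2; order generated by u0 \le u1, u0 \le u2; atoms true at each world — u0:{}; u1:{P}; u2:{Q}.
u0 \nVdash (P \to Q) \lor (Q \to P): neither disjunct is forced at u0.
u0 \nVdash P \to Q: at the accessible world u1, u1 \Vdash P but u1 \nVdash Q.
u1 lacks atom Q, so u1 \nVdash Q.
So the root u0 does not force the formula.

No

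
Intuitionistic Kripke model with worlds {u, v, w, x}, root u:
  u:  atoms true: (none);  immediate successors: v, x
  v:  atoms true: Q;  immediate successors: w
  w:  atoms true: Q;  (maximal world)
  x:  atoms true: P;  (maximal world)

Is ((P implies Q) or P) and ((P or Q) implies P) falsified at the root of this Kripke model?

u does not force ((P implies Q) or P) and ((P or Q) implies P) since u fails (P implies Q) or P.
So the root u does not force ((P implies Q) or P) and ((P or Q) implies P); the model is a countermodel.

Yes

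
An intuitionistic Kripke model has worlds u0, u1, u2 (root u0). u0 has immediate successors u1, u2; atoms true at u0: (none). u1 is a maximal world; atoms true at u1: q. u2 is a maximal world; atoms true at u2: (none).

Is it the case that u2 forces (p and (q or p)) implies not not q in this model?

u2 forces (p and (q or p)) implies not not q vacuously: no world accessible from u2 forces the antecedent p and (q or p).

Yes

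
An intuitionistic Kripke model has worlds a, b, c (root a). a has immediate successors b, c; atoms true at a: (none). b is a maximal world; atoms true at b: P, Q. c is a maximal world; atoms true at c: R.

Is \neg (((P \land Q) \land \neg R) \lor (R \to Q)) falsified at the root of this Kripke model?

Yes

a \nVdash \neg (((P \land Q) \land \neg R) \lor (R \to Q)) since b is accessible from a and b \Vdash ((P \land Q) \land \neg R) \lor (R \to Q).
b \Vdash ((P \land Q) \land \neg R) \lor (R \to Q) via the disjunct (P \land Q) \land \neg R.
So the root a does not force \neg (((P \land Q) \land \neg R) \lor (R \to Q)); the model is a countermodel.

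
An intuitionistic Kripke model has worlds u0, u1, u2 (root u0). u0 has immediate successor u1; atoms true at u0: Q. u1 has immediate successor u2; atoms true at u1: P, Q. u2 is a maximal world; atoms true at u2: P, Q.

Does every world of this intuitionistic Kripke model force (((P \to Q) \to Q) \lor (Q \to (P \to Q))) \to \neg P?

No

Not every world: u0 \nVdash (((P \to Q) \to Q) \lor (Q \to (P \to Q))) \to \neg P.
u0 \nVdash (((P \to Q) \to Q) \lor (Q \to (P \to Q))) \to \neg P: already at u0 itself, u0 \Vdash ((P \to Q) \to Q) \lor (Q \to (P \to Q)) but u0 \nVdash \neg P.
u0 \nVdash \neg P since u1 is accessible from u0 and u1 \Vdash P.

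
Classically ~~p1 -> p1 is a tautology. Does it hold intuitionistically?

No

This is double-negation elimination, which is not intuitionistically valid.
A Kripke countermodel: worlds s0, s1; order generated by s0 <= s1; atoms true at each world — s0:{}; s1:{p1}.
s0 ||-/- ~~p1 -> p1: already at s0 itself, s0 ||- ~~p1 but s0 ||-/- p1.
s0 lacks atom p1, so s0 ||-/- p1.
So the root s0 does not force the formula.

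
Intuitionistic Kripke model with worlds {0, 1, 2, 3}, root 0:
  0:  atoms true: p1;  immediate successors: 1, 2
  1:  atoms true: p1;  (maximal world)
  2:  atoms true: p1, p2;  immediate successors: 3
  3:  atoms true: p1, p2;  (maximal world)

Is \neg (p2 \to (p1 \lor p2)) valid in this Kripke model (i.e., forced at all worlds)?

Not every world: 0 \nVdash \neg (p2 \to (p1 \lor p2)).
0 \nVdash \neg (p2 \to (p1 \lor p2)) since 0 is accessible from 0 and 0 \Vdash p2 \to (p1 \lor p2).
0 \Vdash p2 \to (p1 \lor p2): every world accessible from 0 that forces p2 (namely 2, 3) also forces p1 \lor p2.

No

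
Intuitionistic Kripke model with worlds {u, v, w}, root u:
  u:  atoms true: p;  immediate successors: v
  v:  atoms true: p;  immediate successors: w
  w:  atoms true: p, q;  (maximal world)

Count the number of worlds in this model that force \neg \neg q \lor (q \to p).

3

u: forces it.
v: forces it.
w: forces it.
Worlds forcing the formula: {u, v, w}.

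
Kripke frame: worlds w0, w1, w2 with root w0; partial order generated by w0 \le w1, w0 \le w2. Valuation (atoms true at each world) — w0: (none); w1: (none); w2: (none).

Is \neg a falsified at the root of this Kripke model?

w0 \Vdash \neg a: no world accessible from w0 forces a.
So the root w0 forces \neg a; the model is not a countermodel.

No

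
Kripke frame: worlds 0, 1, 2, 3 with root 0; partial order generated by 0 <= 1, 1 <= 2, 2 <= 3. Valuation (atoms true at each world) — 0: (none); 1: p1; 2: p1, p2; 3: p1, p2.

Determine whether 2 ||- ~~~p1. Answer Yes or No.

2 ||-/- ~~~p1 since 2 is accessible from 2 and 2 ||- ~~p1.
2 ||- ~~p1: no world accessible from 2 forces ~p1.

No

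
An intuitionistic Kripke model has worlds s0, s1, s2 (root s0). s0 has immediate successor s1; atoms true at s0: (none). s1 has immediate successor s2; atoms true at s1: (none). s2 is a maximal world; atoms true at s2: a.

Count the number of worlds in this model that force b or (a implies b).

0

s0: does not force it — s0 does not force b or (a implies b): neither disjunct is forced at s0.
s1: does not force it — s1 does not force b or (a implies b): neither disjunct is forced at s1.
s2: does not force it.
Worlds forcing the formula: { }.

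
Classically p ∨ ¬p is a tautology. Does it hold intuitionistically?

No

This is the law of excluded middle, which is not intuitionistically valid.
A Kripke countermodel: worlds u, v; order generated by u ≤ v; atoms true at each world — u:{}; v:{p}.
u ⊮ p ∨ ¬p: neither disjunct is forced at u.
u lacks atom p, so u ⊮ p.
So the root u does not force the formula.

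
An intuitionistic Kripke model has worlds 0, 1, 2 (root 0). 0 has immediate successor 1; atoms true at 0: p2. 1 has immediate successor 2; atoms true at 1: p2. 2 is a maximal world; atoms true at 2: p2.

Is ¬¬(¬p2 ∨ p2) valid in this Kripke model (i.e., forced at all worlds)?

0 ⊩ ¬¬(¬p2 ∨ p2): no world accessible from 0 forces ¬(¬p2 ∨ p2).
Since the root 0 forces ¬¬(¬p2 ∨ p2) and forcing is persistent (monotone upward), every world forces it.

Yes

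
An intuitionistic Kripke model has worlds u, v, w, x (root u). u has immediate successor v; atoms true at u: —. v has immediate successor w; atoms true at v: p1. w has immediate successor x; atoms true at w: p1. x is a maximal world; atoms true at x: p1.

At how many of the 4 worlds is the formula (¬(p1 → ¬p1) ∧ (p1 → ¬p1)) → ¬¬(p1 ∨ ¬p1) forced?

4

u: forces it.
v: forces it.
w: forces it.
x: forces it.
Worlds forcing the formula: {u, v, w, x}.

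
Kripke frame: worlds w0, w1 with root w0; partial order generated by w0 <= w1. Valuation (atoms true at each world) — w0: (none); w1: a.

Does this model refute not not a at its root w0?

No

w0 forces not not a: no world accessible from w0 forces not a.
So the root w0 forces not not a; the model is not a countermodel.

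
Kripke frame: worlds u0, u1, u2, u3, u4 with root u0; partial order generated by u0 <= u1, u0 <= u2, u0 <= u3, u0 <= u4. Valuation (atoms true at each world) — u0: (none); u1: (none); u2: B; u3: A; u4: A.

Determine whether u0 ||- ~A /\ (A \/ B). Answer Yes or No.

No

u0 ||-/- ~A /\ (A \/ B) since u0 fails ~A.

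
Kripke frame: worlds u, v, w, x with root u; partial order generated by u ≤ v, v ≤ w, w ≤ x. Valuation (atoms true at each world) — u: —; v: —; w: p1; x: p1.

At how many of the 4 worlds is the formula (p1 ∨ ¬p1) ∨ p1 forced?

2

u: does not force it — u ⊮ (p1 ∨ ¬p1) ∨ p1: neither disjunct is forced at u.
v: does not force it — v ⊮ (p1 ∨ ¬p1) ∨ p1: neither disjunct is forced at v.
w: forces it.
x: forces it.
Worlds forcing the formula: {w, x}.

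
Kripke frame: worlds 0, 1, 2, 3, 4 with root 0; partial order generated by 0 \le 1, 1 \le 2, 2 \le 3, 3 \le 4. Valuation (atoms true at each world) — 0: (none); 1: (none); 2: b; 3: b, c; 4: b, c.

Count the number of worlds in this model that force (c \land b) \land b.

2

0: does not force it — 0 \nVdash (c \land b) \land b since 0 fails c \land b.
1: does not force it — 1 \nVdash (c \land b) \land b since 1 fails c \land b.
2: does not force it — 2 \nVdash (c \land b) \land b since 2 fails c \land b.
3: forces it.
4: forces it.
Worlds forcing the formula: {3, 4}.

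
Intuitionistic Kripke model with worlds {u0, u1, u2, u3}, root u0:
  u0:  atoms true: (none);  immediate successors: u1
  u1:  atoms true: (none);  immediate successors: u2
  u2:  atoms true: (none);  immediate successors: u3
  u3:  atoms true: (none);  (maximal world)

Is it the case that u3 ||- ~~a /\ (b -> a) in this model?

No

u3 ||-/- ~~a /\ (b -> a) since u3 fails ~~a.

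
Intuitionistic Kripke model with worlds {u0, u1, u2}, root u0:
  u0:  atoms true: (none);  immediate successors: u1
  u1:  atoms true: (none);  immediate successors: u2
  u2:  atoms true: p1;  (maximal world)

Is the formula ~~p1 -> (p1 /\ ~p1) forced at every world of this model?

Not every world: u0 ||-/- ~~p1 -> (p1 /\ ~p1).
u0 ||-/- ~~p1 -> (p1 /\ ~p1): already at u0 itself, u0 ||- ~~p1 but u0 ||-/- p1 /\ ~p1.
u0 ||-/- p1 /\ ~p1 since u0 fails p1.

No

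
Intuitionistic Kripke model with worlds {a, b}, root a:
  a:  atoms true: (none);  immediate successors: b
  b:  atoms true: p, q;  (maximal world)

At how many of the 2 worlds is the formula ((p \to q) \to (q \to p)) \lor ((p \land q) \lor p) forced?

a: forces it.
b: forces it.
Worlds forcing the formula: {a, b}.

2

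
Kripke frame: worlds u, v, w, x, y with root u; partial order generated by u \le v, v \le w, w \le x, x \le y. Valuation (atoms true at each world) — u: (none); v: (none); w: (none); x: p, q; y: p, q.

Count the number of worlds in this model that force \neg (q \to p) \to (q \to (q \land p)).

u: forces it.
v: forces it.
w: forces it.
x: forces it.
y: forces it.
Worlds forcing the formula: {u, v, w, x, y}.

5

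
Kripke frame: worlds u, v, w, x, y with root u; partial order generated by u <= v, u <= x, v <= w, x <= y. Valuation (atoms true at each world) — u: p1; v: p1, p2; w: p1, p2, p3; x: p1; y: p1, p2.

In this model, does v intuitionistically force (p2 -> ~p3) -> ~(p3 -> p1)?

Yes

v ||- (p2 -> ~p3) -> ~(p3 -> p1) vacuously: no world accessible from v forces the antecedent p2 -> ~p3.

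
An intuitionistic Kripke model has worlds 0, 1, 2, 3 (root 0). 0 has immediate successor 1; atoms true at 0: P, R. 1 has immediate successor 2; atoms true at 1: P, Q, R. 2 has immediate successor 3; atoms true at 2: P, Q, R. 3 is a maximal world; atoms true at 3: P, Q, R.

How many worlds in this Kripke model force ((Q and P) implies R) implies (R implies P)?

4

0: forces it.
1: forces it.
2: forces it.
3: forces it.
Worlds forcing the formula: {0, 1, 2, 3}.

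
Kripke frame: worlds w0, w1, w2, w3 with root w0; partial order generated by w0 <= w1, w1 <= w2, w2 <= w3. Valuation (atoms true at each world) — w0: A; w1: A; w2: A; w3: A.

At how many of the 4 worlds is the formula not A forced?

0

w0: does not force it — w0 does not force not A since w0 is accessible from w0 and w0 forces A.
w1: does not force it.
w2: does not force it.
w3: does not force it.
Worlds forcing the formula: { }.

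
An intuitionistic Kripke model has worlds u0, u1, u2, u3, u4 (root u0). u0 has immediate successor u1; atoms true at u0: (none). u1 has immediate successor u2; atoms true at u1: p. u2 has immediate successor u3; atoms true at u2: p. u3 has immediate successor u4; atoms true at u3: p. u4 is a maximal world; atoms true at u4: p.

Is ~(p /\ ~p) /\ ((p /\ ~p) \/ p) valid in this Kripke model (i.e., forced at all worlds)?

Not every world: u0 ||-/- ~(p /\ ~p) /\ ((p /\ ~p) \/ p).
u0 ||-/- ~(p /\ ~p) /\ ((p /\ ~p) \/ p) since u0 fails (p /\ ~p) \/ p.

No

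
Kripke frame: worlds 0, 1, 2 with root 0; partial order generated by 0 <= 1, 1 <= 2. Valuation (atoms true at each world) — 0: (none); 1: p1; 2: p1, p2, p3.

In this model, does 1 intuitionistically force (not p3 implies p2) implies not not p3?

Yes

1 forces (not p3 implies p2) implies not not p3: every world accessible from 1 that forces not p3 implies p2 (namely 1, 2) also forces not not p3.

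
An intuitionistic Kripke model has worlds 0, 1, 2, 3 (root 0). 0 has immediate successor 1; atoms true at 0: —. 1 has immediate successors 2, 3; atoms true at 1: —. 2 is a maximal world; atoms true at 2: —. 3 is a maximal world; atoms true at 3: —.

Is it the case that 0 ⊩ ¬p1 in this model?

0 ⊩ ¬p1: no world accessible from 0 forces p1.

Yes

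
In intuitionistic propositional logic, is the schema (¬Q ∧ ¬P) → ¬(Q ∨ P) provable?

This is a constructively valid De Morgan direction (conjunction of negations to negated disjunction), which is intuitionistically derivable.
If both ¬Q and ¬P hold at a world, no accessible world forces Q or forces P, so none forces Q ∨ P.

Yes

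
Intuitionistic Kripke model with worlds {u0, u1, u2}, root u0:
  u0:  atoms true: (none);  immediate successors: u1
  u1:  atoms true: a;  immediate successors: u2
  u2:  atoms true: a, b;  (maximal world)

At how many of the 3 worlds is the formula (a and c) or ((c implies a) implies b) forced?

u0: does not force it — u0 does not force (a and c) or ((c implies a) implies b): neither disjunct is forced at u0.
u1: does not force it — u1 does not force (a and c) or ((c implies a) implies b): neither disjunct is forced at u1.
u2: forces it.
Worlds forcing the formula: {u2}.

1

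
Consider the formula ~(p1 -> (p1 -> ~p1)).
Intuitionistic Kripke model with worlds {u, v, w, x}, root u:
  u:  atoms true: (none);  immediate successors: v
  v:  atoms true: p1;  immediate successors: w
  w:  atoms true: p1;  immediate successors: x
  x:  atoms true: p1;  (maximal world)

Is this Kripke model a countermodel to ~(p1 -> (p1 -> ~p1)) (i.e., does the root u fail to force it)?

u ||- ~(p1 -> (p1 -> ~p1)): no world accessible from u forces p1 -> (p1 -> ~p1).
So the root u forces ~(p1 -> (p1 -> ~p1)); the model is not a countermodel.

No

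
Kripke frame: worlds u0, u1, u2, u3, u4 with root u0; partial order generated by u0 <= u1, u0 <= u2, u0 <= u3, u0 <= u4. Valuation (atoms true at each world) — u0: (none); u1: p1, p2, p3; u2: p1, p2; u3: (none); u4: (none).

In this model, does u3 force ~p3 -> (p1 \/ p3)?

No

u3 ||-/- ~p3 -> (p1 \/ p3): already at u3 itself, u3 ||- ~p3 but u3 ||-/- p1 \/ p3.
u3 ||-/- p1 \/ p3: neither disjunct is forced at u3.
u3 lacks atom p1, so u3 ||-/- p1.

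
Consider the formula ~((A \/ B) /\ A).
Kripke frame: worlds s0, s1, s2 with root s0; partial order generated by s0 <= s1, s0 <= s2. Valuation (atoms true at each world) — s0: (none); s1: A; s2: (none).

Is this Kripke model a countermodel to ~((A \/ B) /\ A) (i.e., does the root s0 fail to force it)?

s0 ||-/- ~((A \/ B) /\ A) since s1 is accessible from s0 and s1 ||- (A \/ B) /\ A.
s1 ||- (A \/ B) /\ A since s1 forces both conjuncts.
So the root s0 does not force ~((A \/ B) /\ A); the model is a countermodel.

Yes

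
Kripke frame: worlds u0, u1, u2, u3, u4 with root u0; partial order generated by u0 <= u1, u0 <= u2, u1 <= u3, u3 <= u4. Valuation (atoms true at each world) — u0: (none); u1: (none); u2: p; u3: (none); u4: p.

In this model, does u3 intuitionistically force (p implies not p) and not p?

No

u3 does not force (p implies not p) and not p since u3 fails p implies not p.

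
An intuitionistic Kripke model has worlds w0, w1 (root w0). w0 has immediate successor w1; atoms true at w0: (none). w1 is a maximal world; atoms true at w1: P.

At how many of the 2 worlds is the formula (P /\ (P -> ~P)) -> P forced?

w0: forces it.
w1: forces it.
Worlds forcing the formula: {w0, w1}.

2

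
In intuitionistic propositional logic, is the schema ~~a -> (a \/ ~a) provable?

This is a variant of double-negation elimination (deriving excluded middle from double negation), which is not intuitionistically valid.
A Kripke countermodel: worlds 0, 1; order generated by 0 <= 1; atoms true at each world — 0:{}; 1:{a}.
0 ||-/- ~~a -> (a \/ ~a): already at 0 itself, 0 ||- ~~a but 0 ||-/- a \/ ~a.
0 ||-/- a \/ ~a: neither disjunct is forced at 0.
0 lacks atom a, so 0 ||-/- a.
So the root 0 does not force the formula.

No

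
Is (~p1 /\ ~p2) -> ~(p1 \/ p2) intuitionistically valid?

This is a constructively valid De Morgan direction (conjunction of negations to negated disjunction), which is intuitionistically derivable.
If both ~p1 and ~p2 hold at a world, no accessible world forces p1 or forces p2, so none forces p1 \/ p2.

Yes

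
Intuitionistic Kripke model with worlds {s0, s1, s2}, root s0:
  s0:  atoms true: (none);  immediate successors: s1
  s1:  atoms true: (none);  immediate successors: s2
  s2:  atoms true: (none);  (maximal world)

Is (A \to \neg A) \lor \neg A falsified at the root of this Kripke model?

No

s0 \Vdash (A \to \neg A) \lor \neg A via the disjunct A \to \neg A.
So the root s0 forces (A \to \neg A) \lor \neg A; the model is not a countermodel.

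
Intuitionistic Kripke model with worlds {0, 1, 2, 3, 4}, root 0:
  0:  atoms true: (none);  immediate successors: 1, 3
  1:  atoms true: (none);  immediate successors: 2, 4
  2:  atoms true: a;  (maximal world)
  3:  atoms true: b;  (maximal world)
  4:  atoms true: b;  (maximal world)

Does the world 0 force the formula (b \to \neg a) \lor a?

0 \Vdash (b \to \neg a) \lor a via the disjunct b \to \neg a.

Yes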